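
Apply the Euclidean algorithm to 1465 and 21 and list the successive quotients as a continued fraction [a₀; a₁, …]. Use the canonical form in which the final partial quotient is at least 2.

Repeatedly divide and take the remainder:
1465 = 69·21 + 16, so a_0 = 69
21 = 1·16 + 5, so a_1 = 1
16 = 3·5 + 1, so a_2 = 3
5 = 5·1 + 0, so a_3 = 5

[69; 1, 3, 5]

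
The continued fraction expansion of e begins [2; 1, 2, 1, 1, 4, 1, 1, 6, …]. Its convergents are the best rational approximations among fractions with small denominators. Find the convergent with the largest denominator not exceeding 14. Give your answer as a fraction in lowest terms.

a_0 = 2: 2/1  (≤ bound)
a_1 = 1: 3/1  (≤ bound)
a_2 = 2: 8/3  (≤ bound)
a_3 = 1: 11/4  (≤ bound)
a_4 = 1: 19/7  (≤ bound)
a_5 = 4: 87/32  (> 14, stop)

19/7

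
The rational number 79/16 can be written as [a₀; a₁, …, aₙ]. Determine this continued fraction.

79 ÷ 16 → quotient 4, remainder 15
16 ÷ 15 → quotient 1, remainder 1
15 ÷ 1 → quotient 15, remainder 0

[4; 1, 15]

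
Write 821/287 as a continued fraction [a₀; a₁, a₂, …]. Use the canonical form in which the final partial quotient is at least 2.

[2; 1, 6, 5, 1, 2, 2]

⌊821/287⌋ = 2, remainder 247
⌊287/247⌋ = 1, remainder 40
⌊247/40⌋ = 6, remainder 7
⌊40/7⌋ = 5, remainder 5
⌊7/5⌋ = 1, remainder 2
⌊5/2⌋ = 2, remainder 1
⌊2/1⌋ = 2, remainder 0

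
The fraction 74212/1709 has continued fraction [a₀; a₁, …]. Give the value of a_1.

⌊74212/1709⌋ = 43, remainder 725
⌊1709/725⌋ = 2, remainder 259

2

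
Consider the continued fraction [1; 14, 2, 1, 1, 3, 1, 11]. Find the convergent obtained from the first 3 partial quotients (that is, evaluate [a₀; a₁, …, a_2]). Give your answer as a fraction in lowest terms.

31/29

Start with 2.
14 + 1/(2/1) = 14 + 1/2 = 29/2
1 + 1/(29/2) = 1 + 2/29 = 31/29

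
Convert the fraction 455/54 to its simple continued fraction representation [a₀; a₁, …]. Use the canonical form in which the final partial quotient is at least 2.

[8; 2, 2, 1, 7]

455 ÷ 54 → quotient 8, remainder 23
54 ÷ 23 → quotient 2, remainder 8
23 ÷ 8 → quotient 2, remainder 7
8 ÷ 7 → quotient 1, remainder 1
7 ÷ 1 → quotient 7, remainder 0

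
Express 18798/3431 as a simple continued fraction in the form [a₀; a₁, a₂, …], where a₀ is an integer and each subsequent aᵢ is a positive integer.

[5; 2, 11, 3, 48]

Repeatedly divide and take the remainder:
⌊18798/3431⌋ = 5, remainder 1643
⌊3431/1643⌋ = 2, remainder 145
⌊1643/145⌋ = 11, remainder 48
⌊145/48⌋ = 3, remainder 1
⌊48/1⌋ = 48, remainder 0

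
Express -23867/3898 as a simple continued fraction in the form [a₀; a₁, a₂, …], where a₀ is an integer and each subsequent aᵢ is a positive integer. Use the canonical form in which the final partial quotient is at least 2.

[-7; 1, 7, 7, 3, 1, 7, 2]

-23867 ÷ 3898 → quotient -7, remainder 3419
3898 ÷ 3419 → quotient 1, remainder 479
3419 ÷ 479 → quotient 7, remainder 66
479 ÷ 66 → quotient 7, remainder 17
66 ÷ 17 → quotient 3, remainder 15
17 ÷ 15 → quotient 1, remainder 2
15 ÷ 2 → quotient 7, remainder 1
2 ÷ 1 → quotient 2, remainder 0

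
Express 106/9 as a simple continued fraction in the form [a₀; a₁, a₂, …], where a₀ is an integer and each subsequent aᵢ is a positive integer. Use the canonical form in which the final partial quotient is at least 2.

[11; 1, 3, 2]

106 ÷ 9 → quotient 11, remainder 7
9 ÷ 7 → quotient 1, remainder 2
7 ÷ 2 → quotient 3, remainder 1
2 ÷ 1 → quotient 2, remainder 0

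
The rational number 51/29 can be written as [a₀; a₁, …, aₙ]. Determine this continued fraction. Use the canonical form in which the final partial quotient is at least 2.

51 = 1·29 + 22, so a_0 = 1
29 = 1·22 + 7, so a_1 = 1
22 = 3·7 + 1, so a_2 = 3
7 = 7·1 + 0, so a_3 = 7

[1; 1, 3, 7]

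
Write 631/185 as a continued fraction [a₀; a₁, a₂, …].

[3; 2, 2, 3, 3, 3]

631 ÷ 185 → quotient 3, remainder 76
185 ÷ 76 → quotient 2, remainder 33
76 ÷ 33 → quotient 2, remainder 10
33 ÷ 10 → quotient 3, remainder 3
10 ÷ 3 → quotient 3, remainder 1
3 ÷ 1 → quotient 3, remainder 0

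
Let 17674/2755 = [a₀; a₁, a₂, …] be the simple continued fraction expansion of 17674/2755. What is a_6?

7

Run the Euclidean algorithm, recording each quotient:
17674 = 6·2755 + 1144, so a_0 = 6
2755 = 2·1144 + 467, so a_1 = 2
1144 = 2·467 + 210, so a_2 = 2
467 = 2·210 + 47, so a_3 = 2
210 = 4·47 + 22, so a_4 = 4
47 = 2·22 + 3, so a_5 = 2
22 = 7·3 + 1, so a_6 = 7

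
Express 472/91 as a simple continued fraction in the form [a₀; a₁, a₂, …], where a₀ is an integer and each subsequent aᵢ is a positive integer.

472 ÷ 91 → quotient 5, remainder 17
91 ÷ 17 → quotient 5, remainder 6
17 ÷ 6 → quotient 2, remainder 5
6 ÷ 5 → quotient 1, remainder 1
5 ÷ 1 → quotient 5, remainder 0

[5; 5, 2, 1, 5]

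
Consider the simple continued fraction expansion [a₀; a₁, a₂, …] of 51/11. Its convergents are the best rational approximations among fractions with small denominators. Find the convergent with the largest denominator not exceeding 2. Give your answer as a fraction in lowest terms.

9/2

List convergents until the denominator exceeds the bound:
a_0 = 4: 4/1  (≤ bound)
a_1 = 1: 5/1  (≤ bound)
a_2 = 1: 9/2  (≤ bound)
a_3 = 1: 14/3  (> 2, stop)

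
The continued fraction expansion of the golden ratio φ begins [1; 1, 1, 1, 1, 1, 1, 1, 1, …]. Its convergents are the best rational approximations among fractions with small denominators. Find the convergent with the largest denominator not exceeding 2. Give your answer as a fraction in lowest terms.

a_0 = 1: 1/1  (≤ bound)
a_1 = 1: 2/1  (≤ bound)
a_2 = 1: 3/2  (≤ bound)
a_3 = 1: 5/3  (> 2, stop)

3/2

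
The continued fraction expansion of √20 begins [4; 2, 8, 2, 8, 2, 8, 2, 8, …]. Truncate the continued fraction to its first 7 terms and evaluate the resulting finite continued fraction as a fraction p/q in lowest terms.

24476/5473

Compute successive convergents:
a_0 = 4: 4/1
a_1 = 2: 9/2
a_2 = 8: 76/17
a_3 = 2: 161/36
a_4 = 8: 1364/305
a_5 = 2: 2889/646
a_6 = 8: 24476/5473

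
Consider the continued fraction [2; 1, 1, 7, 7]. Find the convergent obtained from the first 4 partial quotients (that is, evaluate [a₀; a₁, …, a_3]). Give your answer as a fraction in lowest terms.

a_0 = 2: 2/1
a_1 = 1: 3/1
a_2 = 1: 5/2
a_3 = 7: 38/15

38/15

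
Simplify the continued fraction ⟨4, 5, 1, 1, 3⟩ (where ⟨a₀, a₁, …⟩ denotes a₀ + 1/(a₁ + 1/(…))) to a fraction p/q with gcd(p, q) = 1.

163/39

Start with 3.
1 + 1/(3/1) = 1 + 1/3 = 4/3
1 + 1/(4/3) = 1 + 3/4 = 7/4
5 + 1/(7/4) = 5 + 4/7 = 39/7
4 + 1/(39/7) = 4 + 7/39 = 163/39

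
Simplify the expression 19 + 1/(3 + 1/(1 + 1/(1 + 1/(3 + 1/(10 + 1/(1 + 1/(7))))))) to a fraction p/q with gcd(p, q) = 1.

Start with 7.
1 + 1/(7/1) = 1 + 1/7 = 8/7
10 + 1/(8/7) = 10 + 7/8 = 87/8
3 + 1/(87/8) = 3 + 8/87 = 269/87
1 + 1/(269/87) = 1 + 87/269 = 356/269
1 + 1/(356/269) = 1 + 269/356 = 625/356
3 + 1/(625/356) = 3 + 356/625 = 2231/625
19 + 1/(2231/625) = 19 + 625/2231 = 43014/2231

43014/2231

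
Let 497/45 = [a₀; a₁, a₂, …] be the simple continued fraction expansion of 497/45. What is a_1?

497 = 11·45 + 2, so a_0 = 11
45 = 22·2 + 1, so a_1 = 22

22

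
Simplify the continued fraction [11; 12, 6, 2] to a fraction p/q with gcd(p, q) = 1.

Start with 2.
6 + 1/(2/1) = 6 + 1/2 = 13/2
12 + 1/(13/2) = 12 + 2/13 = 158/13
11 + 1/(158/13) = 11 + 13/158 = 1751/158

1751/158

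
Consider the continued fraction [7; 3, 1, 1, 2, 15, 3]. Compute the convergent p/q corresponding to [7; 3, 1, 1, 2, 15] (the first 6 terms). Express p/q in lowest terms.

2016/277

Start with 15.
2 + 1/(15/1) = 2 + 1/15 = 31/15
1 + 1/(31/15) = 1 + 15/31 = 46/31
1 + 1/(46/31) = 1 + 31/46 = 77/46
3 + 1/(77/46) = 3 + 46/77 = 277/77
7 + 1/(277/77) = 7 + 77/277 = 2016/277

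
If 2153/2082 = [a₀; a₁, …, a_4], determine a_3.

11

2153 = 1·2082 + 71, so a_0 = 1
2082 = 29·71 + 23, so a_1 = 29
71 = 3·23 + 2, so a_2 = 3
23 = 11·2 + 1, so a_3 = 11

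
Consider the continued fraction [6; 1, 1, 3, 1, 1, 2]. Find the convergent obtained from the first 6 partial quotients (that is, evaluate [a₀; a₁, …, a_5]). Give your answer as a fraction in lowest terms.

a_0 = 6: 6/1
a_1 = 1: 7/1
a_2 = 1: 13/2
a_3 = 3: 46/7
a_4 = 1: 59/9
a_5 = 1: 105/16

105/16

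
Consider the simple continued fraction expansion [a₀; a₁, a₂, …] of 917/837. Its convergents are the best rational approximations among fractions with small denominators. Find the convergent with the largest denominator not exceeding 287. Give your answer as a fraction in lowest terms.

149/136

a_0 = 1: 1/1  (≤ bound)
a_1 = 10: 11/10  (≤ bound)
a_2 = 2: 23/21  (≤ bound)
a_3 = 6: 149/136  (≤ bound)
a_4 = 6: 917/837  (> 287, stop)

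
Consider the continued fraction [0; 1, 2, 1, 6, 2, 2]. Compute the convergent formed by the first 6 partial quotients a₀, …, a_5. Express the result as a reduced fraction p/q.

Build up convergents one term at a time:
a_0 = 0: 0/1
a_1 = 1: 1/1
a_2 = 2: 2/3
a_3 = 1: 3/4
a_4 = 6: 20/27
a_5 = 2: 43/58

43/58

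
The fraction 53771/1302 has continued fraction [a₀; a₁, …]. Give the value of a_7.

2

⌊53771/1302⌋ = 41, remainder 389
⌊1302/389⌋ = 3, remainder 135
⌊389/135⌋ = 2, remainder 119
⌊135/119⌋ = 1, remainder 16
⌊119/16⌋ = 7, remainder 7
⌊16/7⌋ = 2, remainder 2
⌊7/2⌋ = 3, remainder 1
⌊2/1⌋ = 2, remainder 0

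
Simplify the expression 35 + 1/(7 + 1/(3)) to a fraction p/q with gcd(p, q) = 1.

Collapse the nested fraction from the inside out:
Start with 3.
7 + 1/(3/1) = 7 + 1/3 = 22/3
35 + 1/(22/3) = 35 + 3/22 = 773/22

773/22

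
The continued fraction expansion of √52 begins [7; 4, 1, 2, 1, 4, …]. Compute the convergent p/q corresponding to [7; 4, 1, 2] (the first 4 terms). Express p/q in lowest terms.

Start with 2.
1 + 1/(2/1) = 1 + 1/2 = 3/2
4 + 1/(3/2) = 4 + 2/3 = 14/3
7 + 1/(14/3) = 7 + 3/14 = 101/14

101/14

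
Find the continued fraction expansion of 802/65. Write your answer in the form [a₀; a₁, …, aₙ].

[12; 2, 1, 21]

802 ÷ 65 → quotient 12, remainder 22
65 ÷ 22 → quotient 2, remainder 21
22 ÷ 21 → quotient 1, remainder 1
21 ÷ 1 → quotient 21, remainder 0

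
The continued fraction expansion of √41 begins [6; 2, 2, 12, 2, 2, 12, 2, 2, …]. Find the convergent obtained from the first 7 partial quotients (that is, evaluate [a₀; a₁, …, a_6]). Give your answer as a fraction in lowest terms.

25414/3969

Compute successive convergents:
a_0 = 6: 6/1
a_1 = 2: 13/2
a_2 = 2: 32/5
a_3 = 12: 397/62
a_4 = 2: 826/129
a_5 = 2: 2049/320
a_6 = 12: 25414/3969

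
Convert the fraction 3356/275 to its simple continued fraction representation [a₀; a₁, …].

Repeatedly divide and take the remainder:
3356 ÷ 275 → quotient 12, remainder 56
275 ÷ 56 → quotient 4, remainder 51
56 ÷ 51 → quotient 1, remainder 5
51 ÷ 5 → quotient 10, remainder 1
5 ÷ 1 → quotient 5, remainder 0

[12; 4, 1, 10, 5]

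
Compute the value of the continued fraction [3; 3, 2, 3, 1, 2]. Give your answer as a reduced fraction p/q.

a_0 = 3: 3/1
a_1 = 3: 10/3
a_2 = 2: 23/7
a_3 = 3: 79/24
a_4 = 1: 102/31
a_5 = 2: 283/86

283/86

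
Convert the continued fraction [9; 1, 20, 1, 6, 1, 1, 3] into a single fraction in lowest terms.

11537/1159

Start with 3.
1 + 1/(3/1) = 1 + 1/3 = 4/3
1 + 1/(4/3) = 1 + 3/4 = 7/4
6 + 1/(7/4) = 6 + 4/7 = 46/7
1 + 1/(46/7) = 1 + 7/46 = 53/46
20 + 1/(53/46) = 20 + 46/53 = 1106/53
1 + 1/(1106/53) = 1 + 53/1106 = 1159/1106
9 + 1/(1159/1106) = 9 + 1106/1159 = 11537/1159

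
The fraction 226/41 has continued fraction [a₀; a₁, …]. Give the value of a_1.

1

226 ÷ 41 → quotient 5, remainder 21
41 ÷ 21 → quotient 1, remainder 20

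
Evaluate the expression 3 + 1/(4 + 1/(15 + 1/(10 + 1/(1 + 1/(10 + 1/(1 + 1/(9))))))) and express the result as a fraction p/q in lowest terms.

a_0 = 3: 3/1
a_1 = 4: 13/4
a_2 = 15: 198/61
a_3 = 10: 1993/614
a_4 = 1: 2191/675
a_5 = 10: 23903/7364
a_6 = 1: 26094/8039
a_7 = 9: 258749/79715

258749/79715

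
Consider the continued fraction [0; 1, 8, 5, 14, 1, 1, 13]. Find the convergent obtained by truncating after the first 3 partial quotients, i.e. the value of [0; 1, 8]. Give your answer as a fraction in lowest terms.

Collapse the nested fraction from the inside out:
Start with 8.
1 + 1/(8/1) = 1 + 1/8 = 9/8
0 + 1/(9/8) = 0 + 8/9 = 8/9

8/9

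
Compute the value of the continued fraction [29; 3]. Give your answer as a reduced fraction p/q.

Build up convergents one term at a time:
a_0 = 29: 29/1
a_1 = 3: 88/3

88/3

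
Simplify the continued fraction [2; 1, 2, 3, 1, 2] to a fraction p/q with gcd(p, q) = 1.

Collapse the nested fraction from the inside out:
Start with 2.
1 + 1/(2/1) = 1 + 1/2 = 3/2
3 + 1/(3/2) = 3 + 2/3 = 11/3
2 + 1/(11/3) = 2 + 3/11 = 25/11
1 + 1/(25/11) = 1 + 11/25 = 36/25
2 + 1/(36/25) = 2 + 25/36 = 97/36

97/36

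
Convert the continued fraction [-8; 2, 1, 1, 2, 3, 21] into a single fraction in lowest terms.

Compute successive convergents:
a_0 = -8: -8/1
a_1 = 2: -15/2
a_2 = 1: -23/3
a_3 = 1: -38/5
a_4 = 2: -99/13
a_5 = 3: -335/44
a_6 = 21: -7134/937

-7134/937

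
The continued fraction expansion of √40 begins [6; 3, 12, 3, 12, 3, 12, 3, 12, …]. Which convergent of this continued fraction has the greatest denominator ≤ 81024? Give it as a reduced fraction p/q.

337434/53353

a_0 = 6: 6/1  (≤ bound)
a_1 = 3: 19/3  (≤ bound)
a_2 = 12: 234/37  (≤ bound)
a_3 = 3: 721/114  (≤ bound)
a_4 = 12: 8886/1405  (≤ bound)
a_5 = 3: 27379/4329  (≤ bound)
a_6 = 12: 337434/53353  (≤ bound)
a_7 = 3: 1039681/164388  (> 81024, stop)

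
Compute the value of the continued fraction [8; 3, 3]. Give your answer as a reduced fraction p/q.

a_0 = 8: 8/1
a_1 = 3: 25/3
a_2 = 3: 83/10

83/10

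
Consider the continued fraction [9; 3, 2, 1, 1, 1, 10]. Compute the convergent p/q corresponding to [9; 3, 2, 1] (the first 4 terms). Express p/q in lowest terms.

93/10

Starting at the tail and folding back:
Start with 1.
2 + 1/(1/1) = 2 + 1/1 = 3/1
3 + 1/(3/1) = 3 + 1/3 = 10/3
9 + 1/(10/3) = 9 + 3/10 = 93/10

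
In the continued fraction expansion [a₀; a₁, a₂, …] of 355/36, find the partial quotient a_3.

5

Apply division with remainder until the remainder is 0:
355 = 9·36 + 31, so a_0 = 9
36 = 1·31 + 5, so a_1 = 1
31 = 6·5 + 1, so a_2 = 6
5 = 5·1 + 0, so a_3 = 5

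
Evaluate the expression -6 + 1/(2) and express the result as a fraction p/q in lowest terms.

-11/2

Compute successive convergents:
a_0 = -6: -6/1
a_1 = 2: -11/2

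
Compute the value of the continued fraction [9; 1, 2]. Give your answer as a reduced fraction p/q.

29/3

Work from the innermost term outward:
Start with 2.
1 + 1/(2/1) = 1 + 1/2 = 3/2
9 + 1/(3/2) = 9 + 2/3 = 29/3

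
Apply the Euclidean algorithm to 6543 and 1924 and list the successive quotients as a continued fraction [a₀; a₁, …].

[3; 2, 2, 54, 1, 1, 3]

⌊6543/1924⌋ = 3, remainder 771
⌊1924/771⌋ = 2, remainder 382
⌊771/382⌋ = 2, remainder 7
⌊382/7⌋ = 54, remainder 4
⌊7/4⌋ = 1, remainder 3
⌊4/3⌋ = 1, remainder 1
⌊3/1⌋ = 3, remainder 0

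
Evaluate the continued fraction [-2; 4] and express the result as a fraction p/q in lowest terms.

a_0 = -2: -2/1
a_1 = 4: -7/4

-7/4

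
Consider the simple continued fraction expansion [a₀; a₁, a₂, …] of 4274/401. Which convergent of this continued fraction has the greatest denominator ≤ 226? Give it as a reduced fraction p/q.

a_0 = 10: 10/1  (≤ bound)
a_1 = 1: 11/1  (≤ bound)
a_2 = 1: 21/2  (≤ bound)
a_3 = 1: 32/3  (≤ bound)
a_4 = 12: 405/38  (≤ bound)
a_5 = 1: 437/41  (≤ bound)
a_6 = 2: 1279/120  (≤ bound)
a_7 = 3: 4274/401  (> 226, stop)

1279/120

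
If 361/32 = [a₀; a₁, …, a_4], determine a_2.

⌊361/32⌋ = 11, remainder 9
⌊32/9⌋ = 3, remainder 5
⌊9/5⌋ = 1, remainder 4

1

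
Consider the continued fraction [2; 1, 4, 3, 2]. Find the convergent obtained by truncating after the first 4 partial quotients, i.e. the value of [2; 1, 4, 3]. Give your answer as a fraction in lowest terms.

Start with 3.
4 + 1/(3/1) = 4 + 1/3 = 13/3
1 + 1/(13/3) = 1 + 3/13 = 16/13
2 + 1/(16/13) = 2 + 13/16 = 45/16

45/16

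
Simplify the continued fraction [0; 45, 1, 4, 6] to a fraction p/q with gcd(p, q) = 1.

31/1420

a_0 = 0: 0/1
a_1 = 45: 1/45
a_2 = 1: 1/46
a_3 = 4: 5/229
a_4 = 6: 31/1420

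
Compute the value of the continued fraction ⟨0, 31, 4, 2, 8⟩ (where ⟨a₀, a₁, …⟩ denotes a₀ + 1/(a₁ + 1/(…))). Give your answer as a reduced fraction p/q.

Start with 8.
2 + 1/(8/1) = 2 + 1/8 = 17/8
4 + 1/(17/8) = 4 + 8/17 = 76/17
31 + 1/(76/17) = 31 + 17/76 = 2373/76
0 + 1/(2373/76) = 0 + 76/2373 = 76/2373

76/2373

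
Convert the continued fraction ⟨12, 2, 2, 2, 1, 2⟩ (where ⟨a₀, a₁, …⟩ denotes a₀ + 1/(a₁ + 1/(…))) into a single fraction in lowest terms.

571/46

Build up convergents one term at a time:
a_0 = 12: 12/1
a_1 = 2: 25/2
a_2 = 2: 62/5
a_3 = 2: 149/12
a_4 = 1: 211/17
a_5 = 2: 571/46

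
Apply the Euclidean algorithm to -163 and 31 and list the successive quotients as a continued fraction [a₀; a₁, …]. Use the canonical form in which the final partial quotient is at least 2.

[-6; 1, 2, 1, 7]

-163 = -6·31 + 23, so a_0 = -6
31 = 1·23 + 8, so a_1 = 1
23 = 2·8 + 7, so a_2 = 2
8 = 1·7 + 1, so a_3 = 1
7 = 7·1 + 0, so a_4 = 7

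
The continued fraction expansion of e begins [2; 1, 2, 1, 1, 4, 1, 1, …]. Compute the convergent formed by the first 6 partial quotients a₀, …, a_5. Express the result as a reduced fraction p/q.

Use the convergent recurrence hₖ = aₖ·hₖ₋₁ + hₖ₋₂ (and likewise for the denominators kₖ):
a_0 = 2: 2/1
a_1 = 1: 3/1
a_2 = 2: 8/3
a_3 = 1: 11/4
a_4 = 1: 19/7
a_5 = 4: 87/32

87/32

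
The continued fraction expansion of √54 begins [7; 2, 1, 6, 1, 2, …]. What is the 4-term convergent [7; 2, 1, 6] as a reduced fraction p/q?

Start with 6.
1 + 1/(6/1) = 1 + 1/6 = 7/6
2 + 1/(7/6) = 2 + 6/7 = 20/7
7 + 1/(20/7) = 7 + 7/20 = 147/20

147/20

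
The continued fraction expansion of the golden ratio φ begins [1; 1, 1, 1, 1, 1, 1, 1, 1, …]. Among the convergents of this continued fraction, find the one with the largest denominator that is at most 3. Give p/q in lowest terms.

a_0 = 1: 1/1  (≤ bound)
a_1 = 1: 2/1  (≤ bound)
a_2 = 1: 3/2  (≤ bound)
a_3 = 1: 5/3  (≤ bound)
a_4 = 1: 8/5  (> 3, stop)

5/3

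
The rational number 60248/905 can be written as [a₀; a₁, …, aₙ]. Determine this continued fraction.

[66; 1, 1, 2, 1, 20, 1, 5]

⌊60248/905⌋ = 66, remainder 518
⌊905/518⌋ = 1, remainder 387
⌊518/387⌋ = 1, remainder 131
⌊387/131⌋ = 2, remainder 125
⌊131/125⌋ = 1, remainder 6
⌊125/6⌋ = 20, remainder 5
⌊6/5⌋ = 1, remainder 1
⌊5/1⌋ = 5, remainder 0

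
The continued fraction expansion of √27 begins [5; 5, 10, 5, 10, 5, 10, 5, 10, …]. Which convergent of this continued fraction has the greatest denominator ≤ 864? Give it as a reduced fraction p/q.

1351/260

List convergents until the denominator exceeds the bound:
a_0 = 5: 5/1  (≤ bound)
a_1 = 5: 26/5  (≤ bound)
a_2 = 10: 265/51  (≤ bound)
a_3 = 5: 1351/260  (≤ bound)
a_4 = 10: 13775/2651  (> 864, stop)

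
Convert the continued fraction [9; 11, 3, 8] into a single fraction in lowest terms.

Starting at the tail and folding back:
Start with 8.
3 + 1/(8/1) = 3 + 1/8 = 25/8
11 + 1/(25/8) = 11 + 8/25 = 283/25
9 + 1/(283/25) = 9 + 25/283 = 2572/283

2572/283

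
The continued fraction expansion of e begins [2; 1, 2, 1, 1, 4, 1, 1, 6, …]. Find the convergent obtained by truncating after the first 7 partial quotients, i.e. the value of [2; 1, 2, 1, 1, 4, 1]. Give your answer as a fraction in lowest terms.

Start with 1.
4 + 1/(1/1) = 4 + 1/1 = 5/1
1 + 1/(5/1) = 1 + 1/5 = 6/5
1 + 1/(6/5) = 1 + 5/6 = 11/6
2 + 1/(11/6) = 2 + 6/11 = 28/11
1 + 1/(28/11) = 1 + 11/28 = 39/28
2 + 1/(39/28) = 2 + 28/39 = 106/39

106/39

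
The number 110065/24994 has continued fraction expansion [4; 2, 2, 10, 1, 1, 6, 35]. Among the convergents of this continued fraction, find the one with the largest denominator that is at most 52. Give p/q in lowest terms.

229/52

List convergents until the denominator exceeds the bound:
a_0 = 4: 4/1  (≤ bound)
a_1 = 2: 9/2  (≤ bound)
a_2 = 2: 22/5  (≤ bound)
a_3 = 10: 229/52  (≤ bound)
a_4 = 1: 251/57  (> 52, stop)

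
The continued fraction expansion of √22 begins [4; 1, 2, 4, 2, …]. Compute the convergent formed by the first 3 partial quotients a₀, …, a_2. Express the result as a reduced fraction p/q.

Collapse the nested fraction from the inside out:
Start with 2.
1 + 1/(2/1) = 1 + 1/2 = 3/2
4 + 1/(3/2) = 4 + 2/3 = 14/3

14/3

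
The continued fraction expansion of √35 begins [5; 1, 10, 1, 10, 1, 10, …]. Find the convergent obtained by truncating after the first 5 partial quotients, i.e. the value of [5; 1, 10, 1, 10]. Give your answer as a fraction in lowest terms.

a_0 = 5: 5/1
a_1 = 1: 6/1
a_2 = 10: 65/11
a_3 = 1: 71/12
a_4 = 10: 775/131

775/131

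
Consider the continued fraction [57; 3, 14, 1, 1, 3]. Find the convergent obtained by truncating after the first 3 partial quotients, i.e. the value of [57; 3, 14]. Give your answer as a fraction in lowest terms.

2465/43

a_0 = 57: 57/1
a_1 = 3: 172/3
a_2 = 14: 2465/43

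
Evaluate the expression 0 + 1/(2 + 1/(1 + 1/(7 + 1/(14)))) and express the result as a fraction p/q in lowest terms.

113/325

Start with 14.
7 + 1/(14/1) = 7 + 1/14 = 99/14
1 + 1/(99/14) = 1 + 14/99 = 113/99
2 + 1/(113/99) = 2 + 99/113 = 325/113
0 + 1/(325/113) = 0 + 113/325 = 113/325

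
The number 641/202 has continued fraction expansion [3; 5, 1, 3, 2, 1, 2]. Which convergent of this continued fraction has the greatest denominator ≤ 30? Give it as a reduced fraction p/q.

a_0 = 3: 3/1  (≤ bound)
a_1 = 5: 16/5  (≤ bound)
a_2 = 1: 19/6  (≤ bound)
a_3 = 3: 73/23  (≤ bound)
a_4 = 2: 165/52  (> 30, stop)

73/23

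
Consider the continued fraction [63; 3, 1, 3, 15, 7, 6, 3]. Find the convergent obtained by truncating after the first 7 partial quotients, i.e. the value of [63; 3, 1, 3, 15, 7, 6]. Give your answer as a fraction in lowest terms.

a_0 = 63: 63/1
a_1 = 3: 190/3
a_2 = 1: 253/4
a_3 = 3: 949/15
a_4 = 15: 14488/229
a_5 = 7: 102365/1618
a_6 = 6: 628678/9937

628678/9937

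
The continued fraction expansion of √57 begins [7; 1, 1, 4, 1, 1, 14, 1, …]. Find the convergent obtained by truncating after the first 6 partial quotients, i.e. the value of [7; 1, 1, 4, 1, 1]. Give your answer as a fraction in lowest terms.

Start with 1.
1 + 1/(1/1) = 1 + 1/1 = 2/1
4 + 1/(2/1) = 4 + 1/2 = 9/2
1 + 1/(9/2) = 1 + 2/9 = 11/9
1 + 1/(11/9) = 1 + 9/11 = 20/11
7 + 1/(20/11) = 7 + 11/20 = 151/20

151/20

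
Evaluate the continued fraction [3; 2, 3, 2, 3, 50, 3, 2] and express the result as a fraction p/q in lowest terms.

Starting at the tail and folding back:
Start with 2.
3 + 1/(2/1) = 3 + 1/2 = 7/2
50 + 1/(7/2) = 50 + 2/7 = 352/7
3 + 1/(352/7) = 3 + 7/352 = 1063/352
2 + 1/(1063/352) = 2 + 352/1063 = 2478/1063
3 + 1/(2478/1063) = 3 + 1063/2478 = 8497/2478
2 + 1/(8497/2478) = 2 + 2478/8497 = 19472/8497
3 + 1/(19472/8497) = 3 + 8497/19472 = 66913/19472

66913/19472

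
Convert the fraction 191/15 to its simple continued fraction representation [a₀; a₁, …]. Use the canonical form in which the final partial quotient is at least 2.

⌊191/15⌋ = 12, remainder 11
⌊15/11⌋ = 1, remainder 4
⌊11/4⌋ = 2, remainder 3
⌊4/3⌋ = 1, remainder 1
⌊3/1⌋ = 3, remainder 0

[12; 1, 2, 1, 3]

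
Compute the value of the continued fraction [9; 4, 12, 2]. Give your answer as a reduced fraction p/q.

943/102

a_0 = 9: 9/1
a_1 = 4: 37/4
a_2 = 12: 453/49
a_3 = 2: 943/102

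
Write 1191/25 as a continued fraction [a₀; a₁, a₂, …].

Run the Euclidean algorithm, recording each quotient:
1191 ÷ 25 → quotient 47, remainder 16
25 ÷ 16 → quotient 1, remainder 9
16 ÷ 9 → quotient 1, remainder 7
9 ÷ 7 → quotient 1, remainder 2
7 ÷ 2 → quotient 3, remainder 1
2 ÷ 1 → quotient 2, remainder 0

[47; 1, 1, 1, 3, 2]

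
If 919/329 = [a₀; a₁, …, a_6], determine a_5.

5

Repeatedly divide and take the remainder:
⌊919/329⌋ = 2, remainder 261
⌊329/261⌋ = 1, remainder 68
⌊261/68⌋ = 3, remainder 57
⌊68/57⌋ = 1, remainder 11
⌊57/11⌋ = 5, remainder 2
⌊11/2⌋ = 5, remainder 1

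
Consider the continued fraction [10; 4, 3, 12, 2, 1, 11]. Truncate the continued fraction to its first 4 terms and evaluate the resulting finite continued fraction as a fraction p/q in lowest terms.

1637/160

Compute successive convergents:
a_0 = 10: 10/1
a_1 = 4: 41/4
a_2 = 3: 133/13
a_3 = 12: 1637/160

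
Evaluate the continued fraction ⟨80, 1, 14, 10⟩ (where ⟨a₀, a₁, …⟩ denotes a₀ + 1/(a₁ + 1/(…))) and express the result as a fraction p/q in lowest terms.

Start with 10.
14 + 1/(10/1) = 14 + 1/10 = 141/10
1 + 1/(141/10) = 1 + 10/141 = 151/141
80 + 1/(151/141) = 80 + 141/151 = 12221/151

12221/151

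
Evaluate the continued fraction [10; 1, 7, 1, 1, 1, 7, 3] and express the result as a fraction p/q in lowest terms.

6781/623

Collapse the nested fraction from the inside out:
Start with 3.
7 + 1/(3/1) = 7 + 1/3 = 22/3
1 + 1/(22/3) = 1 + 3/22 = 25/22
1 + 1/(25/22) = 1 + 22/25 = 47/25
1 + 1/(47/25) = 1 + 25/47 = 72/47
7 + 1/(72/47) = 7 + 47/72 = 551/72
1 + 1/(551/72) = 1 + 72/551 = 623/551
10 + 1/(623/551) = 10 + 551/623 = 6781/623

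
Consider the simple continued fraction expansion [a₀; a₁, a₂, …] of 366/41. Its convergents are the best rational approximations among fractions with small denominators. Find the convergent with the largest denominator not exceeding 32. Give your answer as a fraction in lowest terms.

a_0 = 8: 8/1  (≤ bound)
a_1 = 1: 9/1  (≤ bound)
a_2 = 12: 116/13  (≤ bound)
a_3 = 1: 125/14  (≤ bound)
a_4 = 2: 366/41  (> 32, stop)

125/14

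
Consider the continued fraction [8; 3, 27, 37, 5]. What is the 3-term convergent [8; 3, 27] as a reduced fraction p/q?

Start with 27.
3 + 1/(27/1) = 3 + 1/27 = 82/27
8 + 1/(82/27) = 8 + 27/82 = 683/82

683/82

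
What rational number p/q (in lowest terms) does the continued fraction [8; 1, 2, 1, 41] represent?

1461/167

Start with 41.
1 + 1/(41/1) = 1 + 1/41 = 42/41
2 + 1/(42/41) = 2 + 41/42 = 125/42
1 + 1/(125/42) = 1 + 42/125 = 167/125
8 + 1/(167/125) = 8 + 125/167 = 1461/167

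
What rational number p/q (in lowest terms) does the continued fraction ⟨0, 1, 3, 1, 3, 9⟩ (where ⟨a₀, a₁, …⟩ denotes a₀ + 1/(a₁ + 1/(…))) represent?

Build up convergents one term at a time:
a_0 = 0: 0/1
a_1 = 1: 1/1
a_2 = 3: 3/4
a_3 = 1: 4/5
a_4 = 3: 15/19
a_5 = 9: 139/176

139/176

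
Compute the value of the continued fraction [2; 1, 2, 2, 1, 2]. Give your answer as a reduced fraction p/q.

73/27

Use the convergent recurrence hₖ = aₖ·hₖ₋₁ + hₖ₋₂ (and likewise for the denominators kₖ):
a_0 = 2: 2/1
a_1 = 1: 3/1
a_2 = 2: 8/3
a_3 = 2: 19/7
a_4 = 1: 27/10
a_5 = 2: 73/27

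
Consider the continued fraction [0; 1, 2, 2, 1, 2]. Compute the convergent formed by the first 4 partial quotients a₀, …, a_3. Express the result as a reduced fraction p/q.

a_0 = 0: 0/1
a_1 = 1: 1/1
a_2 = 2: 2/3
a_3 = 2: 5/7

5/7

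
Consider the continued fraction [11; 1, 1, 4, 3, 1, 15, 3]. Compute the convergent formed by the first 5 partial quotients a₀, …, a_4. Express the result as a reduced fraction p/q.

Use the convergent recurrence hₖ = aₖ·hₖ₋₁ + hₖ₋₂ (and likewise for the denominators kₖ):
a_0 = 11: 11/1
a_1 = 1: 12/1
a_2 = 1: 23/2
a_3 = 4: 104/9
a_4 = 3: 335/29

335/29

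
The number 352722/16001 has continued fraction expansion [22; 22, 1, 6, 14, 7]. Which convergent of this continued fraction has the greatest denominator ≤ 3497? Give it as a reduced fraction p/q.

a_0 = 22: 22/1  (≤ bound)
a_1 = 22: 485/22  (≤ bound)
a_2 = 1: 507/23  (≤ bound)
a_3 = 6: 3527/160  (≤ bound)
a_4 = 14: 49885/2263  (≤ bound)
a_5 = 7: 352722/16001  (> 3497, stop)

49885/2263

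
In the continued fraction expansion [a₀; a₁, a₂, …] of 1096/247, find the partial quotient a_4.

15

⌊1096/247⌋ = 4, remainder 108
⌊247/108⌋ = 2, remainder 31
⌊108/31⌋ = 3, remainder 15
⌊31/15⌋ = 2, remainder 1
⌊15/1⌋ = 15, remainder 0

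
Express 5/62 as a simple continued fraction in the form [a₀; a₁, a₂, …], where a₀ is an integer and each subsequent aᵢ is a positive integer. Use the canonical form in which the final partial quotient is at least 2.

[0; 12, 2, 2]

Run the Euclidean algorithm, recording each quotient:
⌊5/62⌋ = 0, remainder 5
⌊62/5⌋ = 12, remainder 2
⌊5/2⌋ = 2, remainder 1
⌊2/1⌋ = 2, remainder 0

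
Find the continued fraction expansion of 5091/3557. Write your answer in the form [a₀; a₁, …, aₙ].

[1; 2, 3, 7, 3, 2, 1, 6]

Apply division with remainder until the remainder is 0:
5091 ÷ 3557 → quotient 1, remainder 1534
3557 ÷ 1534 → quotient 2, remainder 489
1534 ÷ 489 → quotient 3, remainder 67
489 ÷ 67 → quotient 7, remainder 20
67 ÷ 20 → quotient 3, remainder 7
20 ÷ 7 → quotient 2, remainder 6
7 ÷ 6 → quotient 1, remainder 1
6 ÷ 1 → quotient 6, remainder 0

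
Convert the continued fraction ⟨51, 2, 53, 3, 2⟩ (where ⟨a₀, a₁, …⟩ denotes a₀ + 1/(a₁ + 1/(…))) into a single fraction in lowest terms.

Collapse the nested fraction from the inside out:
Start with 2.
3 + 1/(2/1) = 3 + 1/2 = 7/2
53 + 1/(7/2) = 53 + 2/7 = 373/7
2 + 1/(373/7) = 2 + 7/373 = 753/373
51 + 1/(753/373) = 51 + 373/753 = 38776/753

38776/753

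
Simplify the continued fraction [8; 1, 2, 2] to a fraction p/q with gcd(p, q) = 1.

Start with 2.
2 + 1/(2/1) = 2 + 1/2 = 5/2
1 + 1/(5/2) = 1 + 2/5 = 7/5
8 + 1/(7/5) = 8 + 5/7 = 61/7

61/7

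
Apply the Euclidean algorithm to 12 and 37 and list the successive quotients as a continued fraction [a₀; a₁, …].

[0; 3, 12]

12 = 0·37 + 12, so a_0 = 0
37 = 3·12 + 1, so a_1 = 3
12 = 12·1 + 0, so a_2 = 12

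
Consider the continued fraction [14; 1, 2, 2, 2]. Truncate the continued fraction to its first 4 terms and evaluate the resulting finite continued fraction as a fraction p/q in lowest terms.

103/7

Collapse the nested fraction from the inside out:
Start with 2.
2 + 1/(2/1) = 2 + 1/2 = 5/2
1 + 1/(5/2) = 1 + 2/5 = 7/5
14 + 1/(7/5) = 14 + 5/7 = 103/7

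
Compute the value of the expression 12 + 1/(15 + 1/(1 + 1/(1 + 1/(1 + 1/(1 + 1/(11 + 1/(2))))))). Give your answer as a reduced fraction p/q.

22777/1888

a_0 = 12: 12/1
a_1 = 15: 181/15
a_2 = 1: 193/16
a_3 = 1: 374/31
a_4 = 1: 567/47
a_5 = 1: 941/78
a_6 = 11: 10918/905
a_7 = 2: 22777/1888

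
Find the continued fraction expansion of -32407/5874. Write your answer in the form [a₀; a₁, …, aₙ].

Repeatedly divide and take the remainder:
-32407 ÷ 5874 → quotient -6, remainder 2837
5874 ÷ 2837 → quotient 2, remainder 200
2837 ÷ 200 → quotient 14, remainder 37
200 ÷ 37 → quotient 5, remainder 15
37 ÷ 15 → quotient 2, remainder 7
15 ÷ 7 → quotient 2, remainder 1
7 ÷ 1 → quotient 7, remainder 0

[-6; 2, 14, 5, 2, 2, 7]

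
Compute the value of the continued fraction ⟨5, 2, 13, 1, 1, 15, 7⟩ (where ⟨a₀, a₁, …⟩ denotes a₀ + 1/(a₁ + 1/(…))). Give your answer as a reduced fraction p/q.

33655/6139

Start with 7.
15 + 1/(7/1) = 15 + 1/7 = 106/7
1 + 1/(106/7) = 1 + 7/106 = 113/106
1 + 1/(113/106) = 1 + 106/113 = 219/113
13 + 1/(219/113) = 13 + 113/219 = 2960/219
2 + 1/(2960/219) = 2 + 219/2960 = 6139/2960
5 + 1/(6139/2960) = 5 + 2960/6139 = 33655/6139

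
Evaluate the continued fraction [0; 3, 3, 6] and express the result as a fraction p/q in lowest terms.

a_0 = 0: 0/1
a_1 = 3: 1/3
a_2 = 3: 3/10
a_3 = 6: 19/63

19/63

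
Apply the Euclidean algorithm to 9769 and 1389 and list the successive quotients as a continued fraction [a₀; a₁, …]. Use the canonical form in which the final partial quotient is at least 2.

[7; 30, 5, 9]

Run the Euclidean algorithm, recording each quotient:
⌊9769/1389⌋ = 7, remainder 46
⌊1389/46⌋ = 30, remainder 9
⌊46/9⌋ = 5, remainder 1
⌊9/1⌋ = 9, remainder 0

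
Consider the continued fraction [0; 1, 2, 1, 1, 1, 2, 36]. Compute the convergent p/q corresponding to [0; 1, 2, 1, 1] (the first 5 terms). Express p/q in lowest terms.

Compute successive convergents:
a_0 = 0: 0/1
a_1 = 1: 1/1
a_2 = 2: 2/3
a_3 = 1: 3/4
a_4 = 1: 5/7

5/7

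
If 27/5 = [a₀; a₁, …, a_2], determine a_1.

2

27 ÷ 5 → quotient 5, remainder 2
5 ÷ 2 → quotient 2, remainder 1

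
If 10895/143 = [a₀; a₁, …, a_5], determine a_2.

Run the Euclidean algorithm, recording each quotient:
10895 ÷ 143 → quotient 76, remainder 27
143 ÷ 27 → quotient 5, remainder 8
27 ÷ 8 → quotient 3, remainder 3

3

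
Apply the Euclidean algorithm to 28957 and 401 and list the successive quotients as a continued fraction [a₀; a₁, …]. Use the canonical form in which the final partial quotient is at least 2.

28957 = 72·401 + 85, so a_0 = 72
401 = 4·85 + 61, so a_1 = 4
85 = 1·61 + 24, so a_2 = 1
61 = 2·24 + 13, so a_3 = 2
24 = 1·13 + 11, so a_4 = 1
13 = 1·11 + 2, so a_5 = 1
11 = 5·2 + 1, so a_6 = 5
2 = 2·1 + 0, so a_7 = 2

[72; 4, 1, 2, 1, 1, 5, 2]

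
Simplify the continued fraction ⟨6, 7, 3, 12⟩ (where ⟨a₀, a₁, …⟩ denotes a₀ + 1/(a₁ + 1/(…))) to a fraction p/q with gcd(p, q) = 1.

1663/271

Collapse the nested fraction from the inside out:
Start with 12.
3 + 1/(12/1) = 3 + 1/12 = 37/12
7 + 1/(37/12) = 7 + 12/37 = 271/37
6 + 1/(271/37) = 6 + 37/271 = 1663/271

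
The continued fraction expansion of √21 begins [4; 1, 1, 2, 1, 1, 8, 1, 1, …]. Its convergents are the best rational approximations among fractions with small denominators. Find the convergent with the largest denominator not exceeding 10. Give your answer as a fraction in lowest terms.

32/7

a_0 = 4: 4/1  (≤ bound)
a_1 = 1: 5/1  (≤ bound)
a_2 = 1: 9/2  (≤ bound)
a_3 = 2: 23/5  (≤ bound)
a_4 = 1: 32/7  (≤ bound)
a_5 = 1: 55/12  (> 10, stop)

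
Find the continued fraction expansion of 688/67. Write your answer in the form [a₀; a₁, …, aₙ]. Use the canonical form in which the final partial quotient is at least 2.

688 = 10·67 + 18, so a_0 = 10
67 = 3·18 + 13, so a_1 = 3
18 = 1·13 + 5, so a_2 = 1
13 = 2·5 + 3, so a_3 = 2
5 = 1·3 + 2, so a_4 = 1
3 = 1·2 + 1, so a_5 = 1
2 = 2·1 + 0, so a_6 = 2

[10; 3, 1, 2, 1, 1, 2]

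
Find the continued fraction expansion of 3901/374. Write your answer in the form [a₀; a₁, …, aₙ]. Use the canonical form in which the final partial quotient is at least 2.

[10; 2, 3, 10, 2, 2]

Run the Euclidean algorithm, recording each quotient:
3901 ÷ 374 → quotient 10, remainder 161
374 ÷ 161 → quotient 2, remainder 52
161 ÷ 52 → quotient 3, remainder 5
52 ÷ 5 → quotient 10, remainder 2
5 ÷ 2 → quotient 2, remainder 1
2 ÷ 1 → quotient 2, remainder 0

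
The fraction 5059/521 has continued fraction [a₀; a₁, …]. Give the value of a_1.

1

Apply division with remainder until the remainder is 0:
5059 ÷ 521 → quotient 9, remainder 370
521 ÷ 370 → quotient 1, remainder 151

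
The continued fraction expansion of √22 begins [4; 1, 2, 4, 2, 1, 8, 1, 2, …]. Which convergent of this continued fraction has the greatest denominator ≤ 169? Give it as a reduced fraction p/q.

197/42

a_0 = 4: 4/1  (≤ bound)
a_1 = 1: 5/1  (≤ bound)
a_2 = 2: 14/3  (≤ bound)
a_3 = 4: 61/13  (≤ bound)
a_4 = 2: 136/29  (≤ bound)
a_5 = 1: 197/42  (≤ bound)
a_6 = 8: 1712/365  (> 169, stop)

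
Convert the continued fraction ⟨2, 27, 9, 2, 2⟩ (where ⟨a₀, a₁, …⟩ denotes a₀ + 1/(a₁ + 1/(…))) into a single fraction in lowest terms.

2595/1274

Start with 2.
2 + 1/(2/1) = 2 + 1/2 = 5/2
9 + 1/(5/2) = 9 + 2/5 = 47/5
27 + 1/(47/5) = 27 + 5/47 = 1274/47
2 + 1/(1274/47) = 2 + 47/1274 = 2595/1274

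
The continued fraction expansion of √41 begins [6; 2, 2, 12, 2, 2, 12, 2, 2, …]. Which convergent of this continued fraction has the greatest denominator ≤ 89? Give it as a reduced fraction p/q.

List convergents until the denominator exceeds the bound:
a_0 = 6: 6/1  (≤ bound)
a_1 = 2: 13/2  (≤ bound)
a_2 = 2: 32/5  (≤ bound)
a_3 = 12: 397/62  (≤ bound)
a_4 = 2: 826/129  (> 89, stop)

397/62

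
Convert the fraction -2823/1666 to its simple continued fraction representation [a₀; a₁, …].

-2823 ÷ 1666 → quotient -2, remainder 509
1666 ÷ 509 → quotient 3, remainder 139
509 ÷ 139 → quotient 3, remainder 92
139 ÷ 92 → quotient 1, remainder 47
92 ÷ 47 → quotient 1, remainder 45
47 ÷ 45 → quotient 1, remainder 2
45 ÷ 2 → quotient 22, remainder 1
2 ÷ 1 → quotient 2, remainder 0

[-2; 3, 3, 1, 1, 1, 22, 2]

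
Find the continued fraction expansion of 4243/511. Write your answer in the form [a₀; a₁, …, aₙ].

Repeatedly divide and take the remainder:
4243 ÷ 511 → quotient 8, remainder 155
511 ÷ 155 → quotient 3, remainder 46
155 ÷ 46 → quotient 3, remainder 17
46 ÷ 17 → quotient 2, remainder 12
17 ÷ 12 → quotient 1, remainder 5
12 ÷ 5 → quotient 2, remainder 2
5 ÷ 2 → quotient 2, remainder 1
2 ÷ 1 → quotient 2, remainder 0

[8; 3, 3, 2, 1, 2, 2, 2]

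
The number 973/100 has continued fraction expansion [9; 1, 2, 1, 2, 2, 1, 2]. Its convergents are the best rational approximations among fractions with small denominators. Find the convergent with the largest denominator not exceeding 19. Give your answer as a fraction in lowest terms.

List convergents until the denominator exceeds the bound:
a_0 = 9: 9/1  (≤ bound)
a_1 = 1: 10/1  (≤ bound)
a_2 = 2: 29/3  (≤ bound)
a_3 = 1: 39/4  (≤ bound)
a_4 = 2: 107/11  (≤ bound)
a_5 = 2: 253/26  (> 19, stop)

107/11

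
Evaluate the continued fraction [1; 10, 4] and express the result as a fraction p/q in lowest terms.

a_0 = 1: 1/1
a_1 = 10: 11/10
a_2 = 4: 45/41

45/41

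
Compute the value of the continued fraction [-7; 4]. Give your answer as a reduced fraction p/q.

a_0 = -7: -7/1
a_1 = 4: -27/4

-27/4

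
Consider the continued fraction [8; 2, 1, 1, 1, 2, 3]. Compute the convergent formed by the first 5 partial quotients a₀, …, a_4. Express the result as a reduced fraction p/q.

a_0 = 8: 8/1
a_1 = 2: 17/2
a_2 = 1: 25/3
a_3 = 1: 42/5
a_4 = 1: 67/8

67/8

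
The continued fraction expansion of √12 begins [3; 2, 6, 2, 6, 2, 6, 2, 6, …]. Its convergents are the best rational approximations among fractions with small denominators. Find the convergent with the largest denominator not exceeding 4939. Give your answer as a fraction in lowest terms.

a_0 = 3: 3/1  (≤ bound)
a_1 = 2: 7/2  (≤ bound)
a_2 = 6: 45/13  (≤ bound)
a_3 = 2: 97/28  (≤ bound)
a_4 = 6: 627/181  (≤ bound)
a_5 = 2: 1351/390  (≤ bound)
a_6 = 6: 8733/2521  (≤ bound)
a_7 = 2: 18817/5432  (> 4939, stop)

8733/2521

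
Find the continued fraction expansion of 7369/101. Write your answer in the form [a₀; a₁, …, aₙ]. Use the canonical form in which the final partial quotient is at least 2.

[72; 1, 24, 4]

7369 ÷ 101 → quotient 72, remainder 97
101 ÷ 97 → quotient 1, remainder 4
97 ÷ 4 → quotient 24, remainder 1
4 ÷ 1 → quotient 4, remainder 0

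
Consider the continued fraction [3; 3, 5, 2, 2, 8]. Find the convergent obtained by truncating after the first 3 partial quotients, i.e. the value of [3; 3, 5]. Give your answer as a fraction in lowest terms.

53/16

a_0 = 3: 3/1
a_1 = 3: 10/3
a_2 = 5: 53/16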